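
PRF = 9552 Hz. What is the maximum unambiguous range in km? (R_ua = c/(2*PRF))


R_ua = 3e8 / (2 * 9552) = 15703.5 m = 15.7 km

15.7 km


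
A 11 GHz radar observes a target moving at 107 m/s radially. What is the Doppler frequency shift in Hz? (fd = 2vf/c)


fd = 2 * 107 * 11000000000.0 / 3e8 = 7846.7 Hz

7846.7 Hz


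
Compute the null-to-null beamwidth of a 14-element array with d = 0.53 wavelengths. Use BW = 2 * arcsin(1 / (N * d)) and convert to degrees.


1/(N*d) = 1/(14*0.53) = 0.134771
BW = 2*arcsin(0.134771) = 15.5 degrees

15.5 degrees


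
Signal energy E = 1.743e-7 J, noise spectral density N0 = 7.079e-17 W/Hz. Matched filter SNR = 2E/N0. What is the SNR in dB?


SNR_lin = 2 * 1.743e-7 / 7.079e-17 = 4.924e9
SNR_dB = 10*log10(4.924e9) = 96.9 dB

96.9 dB


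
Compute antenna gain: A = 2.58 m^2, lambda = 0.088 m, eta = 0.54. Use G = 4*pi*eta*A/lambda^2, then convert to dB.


G_linear = 4*pi*0.54*2.58/0.088^2 = 2260.78
G_dB = 10*log10(2260.78) = 33.5 dB

33.5 dB


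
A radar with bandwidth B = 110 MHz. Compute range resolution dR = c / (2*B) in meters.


dR = 3e8 / (2 * 110000000.0) = 1.36 m

1.36 m


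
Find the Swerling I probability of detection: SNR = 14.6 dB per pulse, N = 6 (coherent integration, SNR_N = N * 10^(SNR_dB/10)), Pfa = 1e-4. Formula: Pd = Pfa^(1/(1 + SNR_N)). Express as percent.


SNR_lin = 10^(14.6/10) = 28.84032
SNR_N = 6 * 28.84032 = 173.04192
1/(1 + SNR_N) = 1/174.04192 = 0.0057457
Pd = (1e-4)^0.0057457 = 0.94846
Pd = 94.8%

94.8%


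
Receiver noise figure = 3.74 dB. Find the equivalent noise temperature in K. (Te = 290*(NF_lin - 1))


NF_lin = 10^(3.74/10) = 2.36592
Te = 290 * (2.36592 - 1) = 396.1 K

396.1 K


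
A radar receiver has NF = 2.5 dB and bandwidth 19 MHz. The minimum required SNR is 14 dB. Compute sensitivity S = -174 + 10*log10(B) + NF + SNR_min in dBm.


10*log10(19000000.0) = 72.79
S = -174 + 72.79 + 2.5 + 14 = -84.7 dBm

-84.7 dBm


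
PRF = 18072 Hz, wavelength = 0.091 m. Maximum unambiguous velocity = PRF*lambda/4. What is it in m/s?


V_ua = 18072 * 0.091 / 4 = 411.1 m/s

411.1 m/s


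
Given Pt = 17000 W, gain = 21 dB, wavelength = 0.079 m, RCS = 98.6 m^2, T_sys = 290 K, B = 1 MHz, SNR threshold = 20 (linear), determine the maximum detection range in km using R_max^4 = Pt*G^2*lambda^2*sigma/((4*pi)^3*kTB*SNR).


G_lin = 10^(21/10) = 125.892541
R^4 = 17000 * 125.892541^2 * 0.079^2 * 98.6 / ((4*pi)^3 * 1.38e-23 * 290 * 1000000.0 * 20)
R^4 = 1.04386e18 m^4
R_max = (1.04386e18)^(1/4) = 31964.0 m = 32.0 km

32.0 km


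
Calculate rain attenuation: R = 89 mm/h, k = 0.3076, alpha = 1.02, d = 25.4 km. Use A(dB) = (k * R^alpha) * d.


gamma = 0.3076 * 89^1.02 = 29.947746 dB/km
A = 29.947746 * 25.4 = 760.67 dB

760.67 dB


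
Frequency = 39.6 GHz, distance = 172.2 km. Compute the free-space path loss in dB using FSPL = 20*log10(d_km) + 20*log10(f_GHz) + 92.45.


20*log10(172.2) = 44.72
20*log10(39.6) = 31.95
FSPL = 169.1 dB

169.1 dB


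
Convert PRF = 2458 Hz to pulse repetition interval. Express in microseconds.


PRI = 1/2458 = 0.0004068348 s = 406.8 us

406.8 us


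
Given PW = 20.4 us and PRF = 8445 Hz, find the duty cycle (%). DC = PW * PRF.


DC = 20.4e-6 * 8445 * 100 = 17.23%

17.23%


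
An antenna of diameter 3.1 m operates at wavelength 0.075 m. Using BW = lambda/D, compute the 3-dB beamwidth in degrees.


BW_rad = 0.075 / 3.1 = 0.024194
BW_deg = 1.39 degrees

1.39 degrees


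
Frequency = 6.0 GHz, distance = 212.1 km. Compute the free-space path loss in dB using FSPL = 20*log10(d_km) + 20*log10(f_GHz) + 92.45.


20*log10(212.1) = 46.53
20*log10(6.0) = 15.56
FSPL = 154.5 dB

154.5 dB


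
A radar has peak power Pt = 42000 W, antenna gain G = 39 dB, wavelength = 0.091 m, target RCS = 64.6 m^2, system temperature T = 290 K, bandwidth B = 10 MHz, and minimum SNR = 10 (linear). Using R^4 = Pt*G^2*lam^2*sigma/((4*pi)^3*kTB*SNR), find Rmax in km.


G_lin = 10^(39/10) = 7943.282347
R^4 = 42000 * 7943.282347^2 * 0.091^2 * 64.6 / ((4*pi)^3 * 1.38e-23 * 290 * 10000000.0 * 10)
R^4 = 1.78508e21 m^4
R_max = (1.78508e21)^(1/4) = 205548.6 m = 205.5 km

205.5 km


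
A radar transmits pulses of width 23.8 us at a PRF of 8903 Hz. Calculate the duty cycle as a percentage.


DC = 23.8e-6 * 8903 * 100 = 21.19%

21.19%


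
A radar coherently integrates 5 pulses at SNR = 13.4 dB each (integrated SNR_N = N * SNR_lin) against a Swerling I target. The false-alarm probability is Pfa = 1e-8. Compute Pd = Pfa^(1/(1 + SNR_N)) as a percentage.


SNR_lin = 10^(13.4/10) = 21.87762
SNR_N = 5 * 21.87762 = 109.3881
1/(1 + SNR_N) = 1/110.3881 = 0.0090589
Pd = (1e-8)^0.0090589 = 0.84631
Pd = 84.6%

84.6%


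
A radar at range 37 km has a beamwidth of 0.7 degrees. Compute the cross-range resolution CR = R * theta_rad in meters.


BW_rad = 0.012217305
CR = 37000 * 0.012217305 = 452.0 m

452.0 m


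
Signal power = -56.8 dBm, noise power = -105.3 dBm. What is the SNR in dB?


SNR = -56.8 - (-105.3) = 48.5 dB

48.5 dB


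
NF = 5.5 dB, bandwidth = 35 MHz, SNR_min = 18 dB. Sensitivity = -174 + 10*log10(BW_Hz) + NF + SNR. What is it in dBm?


10*log10(35000000.0) = 75.44
S = -174 + 75.44 + 5.5 + 18 = -75.1 dBm

-75.1 dBm


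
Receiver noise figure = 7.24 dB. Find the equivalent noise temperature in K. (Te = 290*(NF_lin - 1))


NF_lin = 10^(7.24/10) = 5.296634
Te = 290 * (5.296634 - 1) = 1246.0 K

1246.0 K


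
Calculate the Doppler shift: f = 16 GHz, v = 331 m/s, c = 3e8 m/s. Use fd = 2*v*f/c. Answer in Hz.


fd = 2 * 331 * 16000000000.0 / 3e8 = 35306.7 Hz

35306.7 Hz


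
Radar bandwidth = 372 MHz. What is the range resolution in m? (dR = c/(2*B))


dR = 3e8 / (2 * 372000000.0) = 0.4 m

0.4 m


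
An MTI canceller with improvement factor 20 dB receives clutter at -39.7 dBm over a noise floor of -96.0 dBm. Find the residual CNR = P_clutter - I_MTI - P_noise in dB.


CNR = -39.7 - 20 - (-96.0) = 36.3 dB

36.3 dB


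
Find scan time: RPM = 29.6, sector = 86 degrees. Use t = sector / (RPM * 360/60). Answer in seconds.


t = 86 / (29.6 * 360) * 60 = 0.48 s

0.48 s


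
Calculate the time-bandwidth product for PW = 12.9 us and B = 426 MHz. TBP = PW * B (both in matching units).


TBP = 12.9 * 426 = 5495.4

5495.4


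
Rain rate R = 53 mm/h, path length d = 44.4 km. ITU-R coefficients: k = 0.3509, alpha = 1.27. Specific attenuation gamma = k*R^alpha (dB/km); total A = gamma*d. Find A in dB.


gamma = 0.3509 * 53^1.27 = 54.32675 dB/km
A = 54.32675 * 44.4 = 2412.11 dB

2412.11 dB


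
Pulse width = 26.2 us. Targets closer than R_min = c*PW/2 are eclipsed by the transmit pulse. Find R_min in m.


R_min = 3e8 * 26.2e-6 / 2 = 3930.0 m

3930.0 m


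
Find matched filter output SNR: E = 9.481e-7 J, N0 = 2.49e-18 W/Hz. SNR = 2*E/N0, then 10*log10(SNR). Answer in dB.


SNR_lin = 2 * 9.481e-7 / 2.49e-18 = 7.615e11
SNR_dB = 10*log10(7.615e11) = 118.8 dB

118.8 dB


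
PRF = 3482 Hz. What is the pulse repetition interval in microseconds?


PRI = 1/3482 = 0.0002871913 s = 287.2 us

287.2 us


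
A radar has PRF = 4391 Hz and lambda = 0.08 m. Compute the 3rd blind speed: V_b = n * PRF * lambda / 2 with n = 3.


V_blind = 3 * 4391 * 0.08 / 2 = 526.9 m/s

526.9 m/s


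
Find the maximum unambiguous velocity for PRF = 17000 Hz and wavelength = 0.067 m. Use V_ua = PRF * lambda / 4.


V_ua = 17000 * 0.067 / 4 = 284.8 m/s

284.8 m/s


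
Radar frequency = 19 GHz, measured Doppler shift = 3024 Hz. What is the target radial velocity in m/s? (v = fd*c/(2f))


v = 3024 * 3e8 / (2 * 19000000000.0) = 23.9 m/s

23.9 m/s


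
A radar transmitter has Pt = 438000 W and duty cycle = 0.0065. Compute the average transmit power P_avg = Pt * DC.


P_avg = 438000 * 0.0065 = 2847.0 W

2847.0 W


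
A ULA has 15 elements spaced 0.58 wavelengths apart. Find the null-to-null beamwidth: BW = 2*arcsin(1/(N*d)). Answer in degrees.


1/(N*d) = 1/(15*0.58) = 0.114943
BW = 2*arcsin(0.114943) = 13.2 degrees

13.2 degrees


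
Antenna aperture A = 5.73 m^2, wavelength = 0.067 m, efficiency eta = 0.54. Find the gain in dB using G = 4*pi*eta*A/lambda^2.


G_linear = 4*pi*0.54*5.73/0.067^2 = 8661.81
G_dB = 10*log10(8661.81) = 39.4 dB

39.4 dB


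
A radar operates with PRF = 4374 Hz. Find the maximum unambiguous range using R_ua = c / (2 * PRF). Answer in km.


R_ua = 3e8 / (2 * 4374) = 34293.6 m = 34.3 km

34.3 km


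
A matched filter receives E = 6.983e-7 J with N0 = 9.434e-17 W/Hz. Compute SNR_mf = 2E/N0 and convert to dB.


SNR_lin = 2 * 6.983e-7 / 9.434e-17 = 1.48e10
SNR_dB = 10*log10(1.48e10) = 101.7 dB

101.7 dB


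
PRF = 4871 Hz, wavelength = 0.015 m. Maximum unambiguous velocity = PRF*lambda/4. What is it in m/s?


V_ua = 4871 * 0.015 / 4 = 18.3 m/s

18.3 m/s


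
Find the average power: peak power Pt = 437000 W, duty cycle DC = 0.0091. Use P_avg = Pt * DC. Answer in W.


P_avg = 437000 * 0.0091 = 3976.7 W

3976.7 W


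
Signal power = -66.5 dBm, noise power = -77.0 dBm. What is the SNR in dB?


SNR = -66.5 - (-77.0) = 10.5 dB

10.5 dB


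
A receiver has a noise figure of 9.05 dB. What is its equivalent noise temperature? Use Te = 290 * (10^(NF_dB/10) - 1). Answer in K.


NF_lin = 10^(9.05/10) = 8.035261
Te = 290 * (8.035261 - 1) = 2040.2 K

2040.2 K


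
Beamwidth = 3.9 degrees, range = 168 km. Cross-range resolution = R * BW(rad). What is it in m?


BW_rad = 0.068067841
CR = 168000 * 0.068067841 = 11435.4 m

11435.4 m


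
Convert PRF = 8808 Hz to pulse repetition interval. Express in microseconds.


PRI = 1/8808 = 0.0001135332 s = 113.5 us

113.5 us


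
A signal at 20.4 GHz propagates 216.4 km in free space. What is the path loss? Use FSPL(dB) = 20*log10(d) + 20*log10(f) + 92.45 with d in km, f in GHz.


20*log10(216.4) = 46.71
20*log10(20.4) = 26.19
FSPL = 165.3 dB

165.3 dB


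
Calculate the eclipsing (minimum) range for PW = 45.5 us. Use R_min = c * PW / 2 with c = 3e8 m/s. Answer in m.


R_min = 3e8 * 45.5e-6 / 2 = 6825.0 m

6825.0 m


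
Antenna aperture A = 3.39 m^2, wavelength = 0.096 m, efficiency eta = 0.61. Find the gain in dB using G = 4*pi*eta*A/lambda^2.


G_linear = 4*pi*0.61*3.39/0.096^2 = 2819.66
G_dB = 10*log10(2819.66) = 34.5 dB

34.5 dB


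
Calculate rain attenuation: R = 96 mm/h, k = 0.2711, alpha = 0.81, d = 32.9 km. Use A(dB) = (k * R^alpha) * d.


gamma = 0.2711 * 96^0.81 = 10.933752 dB/km
A = 10.933752 * 32.9 = 359.72 dB

359.72 dB


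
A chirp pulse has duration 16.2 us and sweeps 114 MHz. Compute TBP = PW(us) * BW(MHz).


TBP = 16.2 * 114 = 1846.8

1846.8


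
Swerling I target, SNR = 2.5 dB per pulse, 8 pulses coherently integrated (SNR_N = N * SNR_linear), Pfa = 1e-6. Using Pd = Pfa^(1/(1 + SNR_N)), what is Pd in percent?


SNR_lin = 10^(2.5/10) = 1.77828
SNR_N = 8 * 1.77828 = 14.22624
1/(1 + SNR_N) = 1/15.22624 = 0.0656761
Pd = (1e-6)^0.0656761 = 0.40359
Pd = 40.4%

40.4%


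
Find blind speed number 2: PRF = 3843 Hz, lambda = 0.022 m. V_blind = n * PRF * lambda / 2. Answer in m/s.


V_blind = 2 * 3843 * 0.022 / 2 = 84.5 m/s

84.5 m/s


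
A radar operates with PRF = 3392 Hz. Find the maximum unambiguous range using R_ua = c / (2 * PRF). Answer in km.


R_ua = 3e8 / (2 * 3392) = 44221.7 m = 44.2 km

44.2 km


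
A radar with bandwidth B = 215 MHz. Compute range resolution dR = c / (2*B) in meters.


dR = 3e8 / (2 * 215000000.0) = 0.7 m

0.7 m


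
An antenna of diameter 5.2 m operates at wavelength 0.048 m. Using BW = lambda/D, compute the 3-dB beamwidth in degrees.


BW_rad = 0.048 / 5.2 = 0.009231
BW_deg = 0.53 degrees

0.53 degrees


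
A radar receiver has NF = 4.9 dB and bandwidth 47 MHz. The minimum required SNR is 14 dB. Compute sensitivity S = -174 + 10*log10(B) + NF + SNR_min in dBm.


10*log10(47000000.0) = 76.72
S = -174 + 76.72 + 4.9 + 14 = -78.4 dBm

-78.4 dBm


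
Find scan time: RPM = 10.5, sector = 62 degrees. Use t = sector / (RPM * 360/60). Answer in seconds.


t = 62 / (10.5 * 360) * 60 = 0.98 s

0.98 s


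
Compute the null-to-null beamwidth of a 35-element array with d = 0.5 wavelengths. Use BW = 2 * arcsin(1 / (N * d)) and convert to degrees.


1/(N*d) = 1/(35*0.5) = 0.057143
BW = 2*arcsin(0.057143) = 6.6 degrees

6.6 degrees


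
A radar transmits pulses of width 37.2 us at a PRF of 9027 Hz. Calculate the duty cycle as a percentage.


DC = 37.2e-6 * 9027 * 100 = 33.58%

33.58%


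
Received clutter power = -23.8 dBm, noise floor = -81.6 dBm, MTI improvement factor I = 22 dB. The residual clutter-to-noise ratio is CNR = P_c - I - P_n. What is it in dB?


CNR = -23.8 - 22 - (-81.6) = 35.8 dB

35.8 dB


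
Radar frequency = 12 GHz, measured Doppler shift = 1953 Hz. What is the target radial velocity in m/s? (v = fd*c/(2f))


v = 1953 * 3e8 / (2 * 12000000000.0) = 24.4 m/s

24.4 m/s


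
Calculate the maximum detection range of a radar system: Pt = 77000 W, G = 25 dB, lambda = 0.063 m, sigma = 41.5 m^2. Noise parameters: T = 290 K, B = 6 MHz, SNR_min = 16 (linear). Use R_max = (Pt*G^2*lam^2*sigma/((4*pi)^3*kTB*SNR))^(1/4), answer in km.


G_lin = 10^(25/10) = 316.227766
R^4 = 77000 * 316.227766^2 * 0.063^2 * 41.5 / ((4*pi)^3 * 1.38e-23 * 290 * 6000000.0 * 16)
R^4 = 1.66357e18 m^4
R_max = (1.66357e18)^(1/4) = 35913.7 m = 35.9 km

35.9 km


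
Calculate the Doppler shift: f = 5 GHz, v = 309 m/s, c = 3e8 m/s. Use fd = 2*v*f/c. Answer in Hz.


fd = 2 * 309 * 5000000000.0 / 3e8 = 10300.0 Hz

10300.0 Hz


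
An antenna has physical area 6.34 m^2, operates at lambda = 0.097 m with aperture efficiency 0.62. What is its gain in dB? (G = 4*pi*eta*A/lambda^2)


G_linear = 4*pi*0.62*6.34/0.097^2 = 5249.86
G_dB = 10*log10(5249.86) = 37.2 dB

37.2 dB


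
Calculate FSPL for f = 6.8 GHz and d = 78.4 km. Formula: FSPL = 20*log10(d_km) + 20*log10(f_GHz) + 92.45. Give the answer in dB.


20*log10(78.4) = 37.89
20*log10(6.8) = 16.65
FSPL = 147.0 dB

147.0 dB


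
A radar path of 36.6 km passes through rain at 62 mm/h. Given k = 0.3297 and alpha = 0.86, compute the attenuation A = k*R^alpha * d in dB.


gamma = 0.3297 * 62^0.86 = 11.470327 dB/km
A = 11.470327 * 36.6 = 419.81 dB

419.81 dB


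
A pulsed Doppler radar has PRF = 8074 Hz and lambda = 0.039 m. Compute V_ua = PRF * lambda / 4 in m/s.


V_ua = 8074 * 0.039 / 4 = 78.7 m/s

78.7 m/s


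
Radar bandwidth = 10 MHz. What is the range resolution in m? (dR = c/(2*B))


dR = 3e8 / (2 * 10000000.0) = 15.0 m

15.0 m


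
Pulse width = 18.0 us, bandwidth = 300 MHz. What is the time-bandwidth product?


TBP = 18.0 * 300 = 5400.0

5400.0


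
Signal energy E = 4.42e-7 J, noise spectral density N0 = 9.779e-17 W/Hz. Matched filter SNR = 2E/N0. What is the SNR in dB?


SNR_lin = 2 * 4.42e-7 / 9.779e-17 = 9.04e9
SNR_dB = 10*log10(9.04e9) = 99.6 dB

99.6 dB


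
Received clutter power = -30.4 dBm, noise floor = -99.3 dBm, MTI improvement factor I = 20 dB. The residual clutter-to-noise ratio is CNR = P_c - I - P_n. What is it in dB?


CNR = -30.4 - 20 - (-99.3) = 48.9 dB

48.9 dB


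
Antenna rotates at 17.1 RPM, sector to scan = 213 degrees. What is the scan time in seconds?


t = 213 / (17.1 * 360) * 60 = 2.08 s

2.08 s


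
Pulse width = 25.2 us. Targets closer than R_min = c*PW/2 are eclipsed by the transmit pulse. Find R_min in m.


R_min = 3e8 * 25.2e-6 / 2 = 3780.0 m

3780.0 m


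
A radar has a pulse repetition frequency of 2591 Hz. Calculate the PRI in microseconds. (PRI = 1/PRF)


PRI = 1/2591 = 0.0003859514 s = 386.0 us

386.0 us


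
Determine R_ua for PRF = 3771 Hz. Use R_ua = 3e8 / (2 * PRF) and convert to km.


R_ua = 3e8 / (2 * 3771) = 39777.2 m = 39.8 km

39.8 km


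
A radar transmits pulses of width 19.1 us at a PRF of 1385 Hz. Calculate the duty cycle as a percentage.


DC = 19.1e-6 * 1385 * 100 = 2.65%

2.65%


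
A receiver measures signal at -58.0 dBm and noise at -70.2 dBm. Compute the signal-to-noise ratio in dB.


SNR = -58.0 - (-70.2) = 12.2 dB

12.2 dB


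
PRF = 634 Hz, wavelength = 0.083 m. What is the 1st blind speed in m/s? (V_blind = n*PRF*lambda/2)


V_blind = 1 * 634 * 0.083 / 2 = 26.3 m/s

26.3 m/s


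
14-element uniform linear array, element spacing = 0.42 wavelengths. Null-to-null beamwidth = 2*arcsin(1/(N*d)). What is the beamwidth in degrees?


1/(N*d) = 1/(14*0.42) = 0.170068
BW = 2*arcsin(0.170068) = 19.6 degrees

19.6 degrees


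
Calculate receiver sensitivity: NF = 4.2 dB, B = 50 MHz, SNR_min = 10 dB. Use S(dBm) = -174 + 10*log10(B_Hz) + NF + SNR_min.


10*log10(50000000.0) = 76.99
S = -174 + 76.99 + 4.2 + 10 = -82.8 dBm

-82.8 dBm


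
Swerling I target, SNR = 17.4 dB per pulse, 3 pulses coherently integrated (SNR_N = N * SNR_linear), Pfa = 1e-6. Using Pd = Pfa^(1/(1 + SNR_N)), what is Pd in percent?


SNR_lin = 10^(17.4/10) = 54.95409
SNR_N = 3 * 54.95409 = 164.86227
1/(1 + SNR_N) = 1/165.86227 = 0.0060291
Pd = (1e-6)^0.0060291 = 0.92008
Pd = 92.0%

92.0%


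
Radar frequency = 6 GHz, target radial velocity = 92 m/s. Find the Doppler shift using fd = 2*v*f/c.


fd = 2 * 92 * 6000000000.0 / 3e8 = 3680.0 Hz

3680.0 Hz


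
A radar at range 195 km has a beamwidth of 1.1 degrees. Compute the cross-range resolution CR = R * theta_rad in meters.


BW_rad = 0.019198622
CR = 195000 * 0.019198622 = 3743.7 m

3743.7 m


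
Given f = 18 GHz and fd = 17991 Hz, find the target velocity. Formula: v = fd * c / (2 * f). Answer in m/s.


v = 17991 * 3e8 / (2 * 18000000000.0) = 149.9 m/s

149.9 m/s


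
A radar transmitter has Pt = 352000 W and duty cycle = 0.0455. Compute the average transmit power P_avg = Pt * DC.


P_avg = 352000 * 0.0455 = 16016.0 W

16016.0 W


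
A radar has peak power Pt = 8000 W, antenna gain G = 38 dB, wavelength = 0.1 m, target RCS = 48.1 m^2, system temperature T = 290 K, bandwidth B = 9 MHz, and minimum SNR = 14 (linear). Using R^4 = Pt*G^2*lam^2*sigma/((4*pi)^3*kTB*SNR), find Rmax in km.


G_lin = 10^(38/10) = 6309.573445
R^4 = 8000 * 6309.573445^2 * 0.1^2 * 48.1 / ((4*pi)^3 * 1.38e-23 * 290 * 9000000.0 * 14)
R^4 = 1.53094e20 m^4
R_max = (1.53094e20)^(1/4) = 111234.5 m = 111.2 km

111.2 km


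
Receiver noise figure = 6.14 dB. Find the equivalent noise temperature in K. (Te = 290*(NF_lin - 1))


NF_lin = 10^(6.14/10) = 4.111497
Te = 290 * (4.111497 - 1) = 902.3 K

902.3 K


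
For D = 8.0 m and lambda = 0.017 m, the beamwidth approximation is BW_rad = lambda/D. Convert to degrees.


BW_rad = 0.017 / 8.0 = 0.002125
BW_deg = 0.12 degrees

0.12 degrees


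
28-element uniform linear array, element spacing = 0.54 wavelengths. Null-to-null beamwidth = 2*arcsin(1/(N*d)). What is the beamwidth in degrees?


1/(N*d) = 1/(28*0.54) = 0.066138
BW = 2*arcsin(0.066138) = 7.6 degrees

7.6 degrees


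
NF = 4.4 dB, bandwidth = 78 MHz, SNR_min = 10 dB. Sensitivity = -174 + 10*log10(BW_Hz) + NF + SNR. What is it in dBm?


10*log10(78000000.0) = 78.92
S = -174 + 78.92 + 4.4 + 10 = -80.7 dBm

-80.7 dBm


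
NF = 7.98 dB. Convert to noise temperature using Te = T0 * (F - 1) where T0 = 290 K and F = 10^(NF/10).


NF_lin = 10^(7.98/10) = 6.280584
Te = 290 * (6.280584 - 1) = 1531.4 K

1531.4 K


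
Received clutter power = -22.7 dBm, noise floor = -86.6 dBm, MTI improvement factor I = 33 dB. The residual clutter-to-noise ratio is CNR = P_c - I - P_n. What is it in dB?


CNR = -22.7 - 33 - (-86.6) = 30.9 dB

30.9 dB


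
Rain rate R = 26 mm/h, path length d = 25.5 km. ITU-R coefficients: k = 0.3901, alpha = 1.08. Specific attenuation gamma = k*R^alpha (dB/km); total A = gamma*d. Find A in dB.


gamma = 0.3901 * 26^1.08 = 13.162766 dB/km
A = 13.162766 * 25.5 = 335.65 dB

335.65 dB


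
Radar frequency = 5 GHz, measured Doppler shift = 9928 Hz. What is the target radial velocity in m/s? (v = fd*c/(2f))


v = 9928 * 3e8 / (2 * 5000000000.0) = 297.8 m/s

297.8 m/s


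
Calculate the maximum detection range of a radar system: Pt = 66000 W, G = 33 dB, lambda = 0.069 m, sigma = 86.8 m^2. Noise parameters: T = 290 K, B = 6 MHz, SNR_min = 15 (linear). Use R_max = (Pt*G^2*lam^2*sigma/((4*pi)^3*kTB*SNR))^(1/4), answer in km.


G_lin = 10^(33/10) = 1995.262315
R^4 = 66000 * 1995.262315^2 * 0.069^2 * 86.8 / ((4*pi)^3 * 1.38e-23 * 290 * 6000000.0 * 15)
R^4 = 1.51919e20 m^4
R_max = (1.51919e20)^(1/4) = 111020.5 m = 111.0 km

111.0 km


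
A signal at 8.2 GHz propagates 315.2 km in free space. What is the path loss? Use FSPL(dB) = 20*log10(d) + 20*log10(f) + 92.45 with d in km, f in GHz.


20*log10(315.2) = 49.97
20*log10(8.2) = 18.28
FSPL = 160.7 dB

160.7 dB


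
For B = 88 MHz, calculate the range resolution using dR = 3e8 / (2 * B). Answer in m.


dR = 3e8 / (2 * 88000000.0) = 1.7 m

1.7 m


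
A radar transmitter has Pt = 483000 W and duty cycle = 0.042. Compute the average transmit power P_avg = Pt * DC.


P_avg = 483000 * 0.042 = 20286.0 W

20286.0 W


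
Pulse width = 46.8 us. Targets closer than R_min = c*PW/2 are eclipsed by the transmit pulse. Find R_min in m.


R_min = 3e8 * 46.8e-6 / 2 = 7020.0 m

7020.0 m


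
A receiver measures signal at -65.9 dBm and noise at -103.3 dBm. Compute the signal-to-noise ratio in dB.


SNR = -65.9 - (-103.3) = 37.4 dB

37.4 dB


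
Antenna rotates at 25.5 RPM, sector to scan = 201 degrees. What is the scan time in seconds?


t = 201 / (25.5 * 360) * 60 = 1.31 s

1.31 s


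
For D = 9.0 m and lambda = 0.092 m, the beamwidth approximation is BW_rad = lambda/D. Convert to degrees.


BW_rad = 0.092 / 9.0 = 0.010222
BW_deg = 0.59 degrees

0.59 degrees


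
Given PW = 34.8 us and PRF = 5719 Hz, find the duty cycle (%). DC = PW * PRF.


DC = 34.8e-6 * 5719 * 100 = 19.9%

19.9%


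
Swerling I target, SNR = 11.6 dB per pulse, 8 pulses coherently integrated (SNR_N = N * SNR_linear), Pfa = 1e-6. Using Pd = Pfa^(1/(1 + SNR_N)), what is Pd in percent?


SNR_lin = 10^(11.6/10) = 14.4544
SNR_N = 8 * 14.4544 = 115.6352
1/(1 + SNR_N) = 1/116.6352 = 0.0085737
Pd = (1e-6)^0.0085737 = 0.8883
Pd = 88.8%

88.8%


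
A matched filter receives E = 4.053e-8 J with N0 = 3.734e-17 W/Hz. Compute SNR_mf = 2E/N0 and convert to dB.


SNR_lin = 2 * 4.053e-8 / 3.734e-17 = 2.171e9
SNR_dB = 10*log10(2.171e9) = 93.4 dB

93.4 dB


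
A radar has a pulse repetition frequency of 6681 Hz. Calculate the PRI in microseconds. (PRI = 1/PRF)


PRI = 1/6681 = 0.0001496782 s = 149.7 us

149.7 us


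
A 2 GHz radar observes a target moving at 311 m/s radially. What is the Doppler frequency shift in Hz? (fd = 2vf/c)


fd = 2 * 311 * 2000000000.0 / 3e8 = 4146.7 Hz

4146.7 Hz


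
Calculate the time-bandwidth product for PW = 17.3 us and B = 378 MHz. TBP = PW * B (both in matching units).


TBP = 17.3 * 378 = 6539.4

6539.4


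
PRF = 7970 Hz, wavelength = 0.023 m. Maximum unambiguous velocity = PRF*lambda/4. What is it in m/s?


V_ua = 7970 * 0.023 / 4 = 45.8 m/s

45.8 m/s


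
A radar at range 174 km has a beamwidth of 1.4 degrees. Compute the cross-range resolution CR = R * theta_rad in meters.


BW_rad = 0.02443461
CR = 174000 * 0.02443461 = 4251.6 m

4251.6 m


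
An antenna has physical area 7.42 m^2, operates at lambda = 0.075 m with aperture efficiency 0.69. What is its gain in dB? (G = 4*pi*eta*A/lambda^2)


G_linear = 4*pi*0.69*7.42/0.075^2 = 11437.74
G_dB = 10*log10(11437.74) = 40.6 dB

40.6 dB


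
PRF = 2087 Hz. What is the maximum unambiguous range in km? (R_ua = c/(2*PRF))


R_ua = 3e8 / (2 * 2087) = 71873.5 m = 71.9 km

71.9 km


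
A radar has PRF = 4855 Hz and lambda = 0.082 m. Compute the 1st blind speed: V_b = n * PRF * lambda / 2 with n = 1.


V_blind = 1 * 4855 * 0.082 / 2 = 199.1 m/s

199.1 m/s


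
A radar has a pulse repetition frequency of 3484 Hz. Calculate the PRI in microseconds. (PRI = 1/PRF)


PRI = 1/3484 = 0.0002870264 s = 287.0 us

287.0 us


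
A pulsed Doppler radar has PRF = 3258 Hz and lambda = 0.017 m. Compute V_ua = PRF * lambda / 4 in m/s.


V_ua = 3258 * 0.017 / 4 = 13.8 m/s

13.8 m/s


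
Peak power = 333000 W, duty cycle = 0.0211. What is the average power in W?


P_avg = 333000 * 0.0211 = 7026.3 W

7026.3 W


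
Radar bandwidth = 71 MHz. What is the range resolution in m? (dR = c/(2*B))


dR = 3e8 / (2 * 71000000.0) = 2.11 m

2.11 m


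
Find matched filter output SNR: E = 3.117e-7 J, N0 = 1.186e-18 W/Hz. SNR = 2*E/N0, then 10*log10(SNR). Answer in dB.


SNR_lin = 2 * 3.117e-7 / 1.186e-18 = 5.256e11
SNR_dB = 10*log10(5.256e11) = 117.2 dB

117.2 dB


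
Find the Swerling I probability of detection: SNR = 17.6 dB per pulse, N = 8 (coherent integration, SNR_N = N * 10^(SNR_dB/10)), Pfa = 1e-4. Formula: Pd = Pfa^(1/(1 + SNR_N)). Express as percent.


SNR_lin = 10^(17.6/10) = 57.54399
SNR_N = 8 * 57.54399 = 460.35192
1/(1 + SNR_N) = 1/461.35192 = 0.0021675
Pd = (1e-4)^0.0021675 = 0.98023
Pd = 98.0%

98.0%


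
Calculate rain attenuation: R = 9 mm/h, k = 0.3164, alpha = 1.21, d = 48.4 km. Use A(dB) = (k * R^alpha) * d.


gamma = 0.3164 * 9^1.21 = 4.517206 dB/km
A = 4.517206 * 48.4 = 218.63 dB

218.63 dB


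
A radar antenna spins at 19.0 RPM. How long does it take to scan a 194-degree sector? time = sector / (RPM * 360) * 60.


t = 194 / (19.0 * 360) * 60 = 1.7 s

1.7 s


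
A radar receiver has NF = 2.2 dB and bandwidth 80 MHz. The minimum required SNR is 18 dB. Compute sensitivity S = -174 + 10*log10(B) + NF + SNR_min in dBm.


10*log10(80000000.0) = 79.03
S = -174 + 79.03 + 2.2 + 18 = -74.8 dBm

-74.8 dBm


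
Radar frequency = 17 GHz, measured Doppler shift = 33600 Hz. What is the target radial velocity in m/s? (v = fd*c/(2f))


v = 33600 * 3e8 / (2 * 17000000000.0) = 296.5 m/s

296.5 m/s


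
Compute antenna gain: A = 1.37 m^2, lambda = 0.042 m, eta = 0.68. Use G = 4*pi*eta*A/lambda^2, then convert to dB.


G_linear = 4*pi*0.68*1.37/0.042^2 = 6636.53
G_dB = 10*log10(6636.53) = 38.2 dB

38.2 dB


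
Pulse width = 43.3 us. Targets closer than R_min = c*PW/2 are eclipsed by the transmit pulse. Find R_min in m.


R_min = 3e8 * 43.3e-6 / 2 = 6495.0 m

6495.0 m


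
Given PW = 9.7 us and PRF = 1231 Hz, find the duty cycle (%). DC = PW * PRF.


DC = 9.7e-6 * 1231 * 100 = 1.19%

1.19%


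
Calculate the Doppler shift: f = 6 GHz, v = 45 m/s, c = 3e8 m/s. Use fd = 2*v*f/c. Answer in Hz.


fd = 2 * 45 * 6000000000.0 / 3e8 = 1800.0 Hz

1800.0 Hz


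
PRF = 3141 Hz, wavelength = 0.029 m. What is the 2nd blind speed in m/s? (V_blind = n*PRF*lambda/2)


V_blind = 2 * 3141 * 0.029 / 2 = 91.1 m/s

91.1 m/s


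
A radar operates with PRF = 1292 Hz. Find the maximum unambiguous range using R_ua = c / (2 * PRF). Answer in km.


R_ua = 3e8 / (2 * 1292) = 116099.1 m = 116.1 km

116.1 km


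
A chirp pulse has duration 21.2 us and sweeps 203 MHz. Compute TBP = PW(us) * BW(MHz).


TBP = 21.2 * 203 = 4303.6

4303.6


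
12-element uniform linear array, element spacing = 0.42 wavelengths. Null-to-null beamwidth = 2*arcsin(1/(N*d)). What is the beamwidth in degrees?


1/(N*d) = 1/(12*0.42) = 0.198413
BW = 2*arcsin(0.198413) = 22.9 degrees

22.9 degrees


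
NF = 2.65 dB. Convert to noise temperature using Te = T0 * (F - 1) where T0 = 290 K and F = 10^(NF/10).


NF_lin = 10^(2.65/10) = 1.840772
Te = 290 * (1.840772 - 1) = 243.8 K

243.8 K


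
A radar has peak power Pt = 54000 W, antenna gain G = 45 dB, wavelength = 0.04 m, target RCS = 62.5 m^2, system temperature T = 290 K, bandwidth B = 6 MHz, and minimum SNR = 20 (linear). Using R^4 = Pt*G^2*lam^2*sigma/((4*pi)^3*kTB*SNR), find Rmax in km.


G_lin = 10^(45/10) = 31622.776602
R^4 = 54000 * 31622.776602^2 * 0.04^2 * 62.5 / ((4*pi)^3 * 1.38e-23 * 290 * 6000000.0 * 20)
R^4 = 5.66638e21 m^4
R_max = (5.66638e21)^(1/4) = 274363.6 m = 274.4 km

274.4 km


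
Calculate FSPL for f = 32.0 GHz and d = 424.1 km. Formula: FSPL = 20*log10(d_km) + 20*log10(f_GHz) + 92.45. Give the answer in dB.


20*log10(424.1) = 52.55
20*log10(32.0) = 30.1
FSPL = 175.1 dB

175.1 dB


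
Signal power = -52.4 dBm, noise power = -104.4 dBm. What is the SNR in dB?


SNR = -52.4 - (-104.4) = 52.0 dB

52.0 dB


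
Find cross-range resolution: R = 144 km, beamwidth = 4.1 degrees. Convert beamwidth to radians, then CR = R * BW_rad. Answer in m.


BW_rad = 0.071558499
CR = 144000 * 0.071558499 = 10304.4 m

10304.4 m


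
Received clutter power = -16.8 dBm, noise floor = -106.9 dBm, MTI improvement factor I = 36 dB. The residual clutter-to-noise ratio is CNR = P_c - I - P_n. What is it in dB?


CNR = -16.8 - 36 - (-106.9) = 54.1 dB

54.1 dB


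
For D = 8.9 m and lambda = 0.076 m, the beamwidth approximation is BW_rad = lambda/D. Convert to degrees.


BW_rad = 0.076 / 8.9 = 0.008539
BW_deg = 0.49 degrees

0.49 degrees


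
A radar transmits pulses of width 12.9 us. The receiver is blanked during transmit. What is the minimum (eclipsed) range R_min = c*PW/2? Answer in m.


R_min = 3e8 * 12.9e-6 / 2 = 1935.0 m

1935.0 m


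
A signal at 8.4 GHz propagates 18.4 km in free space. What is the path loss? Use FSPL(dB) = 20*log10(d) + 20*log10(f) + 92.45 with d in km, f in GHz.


20*log10(18.4) = 25.3
20*log10(8.4) = 18.49
FSPL = 136.2 dB

136.2 dB


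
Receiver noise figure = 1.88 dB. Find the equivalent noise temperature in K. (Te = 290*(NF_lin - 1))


NF_lin = 10^(1.88/10) = 1.5417
Te = 290 * (1.5417 - 1) = 157.1 K

157.1 K


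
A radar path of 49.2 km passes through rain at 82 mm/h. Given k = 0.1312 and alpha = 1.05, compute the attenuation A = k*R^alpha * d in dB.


gamma = 0.1312 * 82^1.05 = 13.410296 dB/km
A = 13.410296 * 49.2 = 659.79 dB

659.79 dB


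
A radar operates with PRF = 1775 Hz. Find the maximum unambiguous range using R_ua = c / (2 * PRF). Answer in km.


R_ua = 3e8 / (2 * 1775) = 84507.0 m = 84.5 km

84.5 km


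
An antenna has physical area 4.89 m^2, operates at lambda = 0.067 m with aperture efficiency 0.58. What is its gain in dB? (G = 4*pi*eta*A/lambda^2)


G_linear = 4*pi*0.58*4.89/0.067^2 = 7939.57
G_dB = 10*log10(7939.57) = 39.0 dB

39.0 dB


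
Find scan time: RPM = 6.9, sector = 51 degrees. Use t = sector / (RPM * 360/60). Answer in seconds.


t = 51 / (6.9 * 360) * 60 = 1.23 s

1.23 s


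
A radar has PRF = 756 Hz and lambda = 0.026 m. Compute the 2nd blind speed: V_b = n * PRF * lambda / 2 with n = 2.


V_blind = 2 * 756 * 0.026 / 2 = 19.7 m/s

19.7 m/s


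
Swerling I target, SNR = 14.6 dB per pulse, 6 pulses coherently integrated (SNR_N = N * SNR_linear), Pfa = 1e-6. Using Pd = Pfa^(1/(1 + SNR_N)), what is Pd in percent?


SNR_lin = 10^(14.6/10) = 28.84032
SNR_N = 6 * 28.84032 = 173.04192
1/(1 + SNR_N) = 1/174.04192 = 0.0057457
Pd = (1e-6)^0.0057457 = 0.92369
Pd = 92.4%

92.4%


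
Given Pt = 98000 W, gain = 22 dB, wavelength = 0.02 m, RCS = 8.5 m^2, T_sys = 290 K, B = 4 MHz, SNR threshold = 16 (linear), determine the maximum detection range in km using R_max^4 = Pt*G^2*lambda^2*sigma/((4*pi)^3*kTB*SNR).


G_lin = 10^(22/10) = 158.489319
R^4 = 98000 * 158.489319^2 * 0.02^2 * 8.5 / ((4*pi)^3 * 1.38e-23 * 290 * 4000000.0 * 16)
R^4 = 1.64671e16 m^4
R_max = (1.64671e16)^(1/4) = 11328.0 m = 11.3 km

11.3 km


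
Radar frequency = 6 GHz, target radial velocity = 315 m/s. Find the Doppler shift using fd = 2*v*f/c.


fd = 2 * 315 * 6000000000.0 / 3e8 = 12600.0 Hz

12600.0 Hz


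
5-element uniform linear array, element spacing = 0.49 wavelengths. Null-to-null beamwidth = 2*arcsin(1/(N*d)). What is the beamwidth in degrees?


1/(N*d) = 1/(5*0.49) = 0.408163
BW = 2*arcsin(0.408163) = 48.2 degrees

48.2 degrees


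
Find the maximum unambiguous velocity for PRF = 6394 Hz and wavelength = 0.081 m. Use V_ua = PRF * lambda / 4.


V_ua = 6394 * 0.081 / 4 = 129.5 m/s

129.5 m/s


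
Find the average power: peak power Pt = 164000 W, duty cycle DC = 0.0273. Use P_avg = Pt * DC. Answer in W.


P_avg = 164000 * 0.0273 = 4477.2 W

4477.2 W


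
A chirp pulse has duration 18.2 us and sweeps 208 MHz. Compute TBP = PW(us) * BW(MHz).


TBP = 18.2 * 208 = 3785.6

3785.6


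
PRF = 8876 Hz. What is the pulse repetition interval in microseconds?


PRI = 1/8876 = 0.0001126634 s = 112.7 us

112.7 us


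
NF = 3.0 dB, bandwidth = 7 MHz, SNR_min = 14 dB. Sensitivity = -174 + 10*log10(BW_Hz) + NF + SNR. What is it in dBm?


10*log10(7000000.0) = 68.45
S = -174 + 68.45 + 3.0 + 14 = -88.5 dBm

-88.5 dBm


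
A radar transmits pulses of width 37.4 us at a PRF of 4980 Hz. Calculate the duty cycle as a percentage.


DC = 37.4e-6 * 4980 * 100 = 18.63%

18.63%


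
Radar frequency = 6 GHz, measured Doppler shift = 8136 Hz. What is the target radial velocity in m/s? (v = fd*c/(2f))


v = 8136 * 3e8 / (2 * 6000000000.0) = 203.4 m/s

203.4 m/s


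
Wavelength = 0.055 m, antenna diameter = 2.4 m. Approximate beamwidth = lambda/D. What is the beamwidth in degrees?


BW_rad = 0.055 / 2.4 = 0.022917
BW_deg = 1.31 degrees

1.31 degrees


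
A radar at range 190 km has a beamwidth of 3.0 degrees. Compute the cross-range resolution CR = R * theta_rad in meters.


BW_rad = 0.052359878
CR = 190000 * 0.052359878 = 9948.4 m

9948.4 m


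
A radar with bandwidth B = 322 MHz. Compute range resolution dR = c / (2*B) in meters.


dR = 3e8 / (2 * 322000000.0) = 0.47 m

0.47 m


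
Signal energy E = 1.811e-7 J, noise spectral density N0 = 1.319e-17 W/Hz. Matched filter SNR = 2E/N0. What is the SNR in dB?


SNR_lin = 2 * 1.811e-7 / 1.319e-17 = 2.746e10
SNR_dB = 10*log10(2.746e10) = 104.4 dB

104.4 dB


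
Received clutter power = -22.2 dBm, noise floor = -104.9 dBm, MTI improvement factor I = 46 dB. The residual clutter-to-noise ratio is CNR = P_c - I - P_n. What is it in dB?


CNR = -22.2 - 46 - (-104.9) = 36.7 dB

36.7 dB


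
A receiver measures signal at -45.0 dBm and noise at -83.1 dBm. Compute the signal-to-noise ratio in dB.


SNR = -45.0 - (-83.1) = 38.1 dB

38.1 dB


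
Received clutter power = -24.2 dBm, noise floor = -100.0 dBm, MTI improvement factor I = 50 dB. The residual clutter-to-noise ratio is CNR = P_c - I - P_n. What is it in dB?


CNR = -24.2 - 50 - (-100.0) = 25.8 dB

25.8 dB


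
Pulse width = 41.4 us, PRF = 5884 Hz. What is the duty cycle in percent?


DC = 41.4e-6 * 5884 * 100 = 24.36%

24.36%


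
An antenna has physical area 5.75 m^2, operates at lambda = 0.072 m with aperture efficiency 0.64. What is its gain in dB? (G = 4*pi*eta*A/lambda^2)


G_linear = 4*pi*0.64*5.75/0.072^2 = 8920.57
G_dB = 10*log10(8920.57) = 39.5 dB

39.5 dB


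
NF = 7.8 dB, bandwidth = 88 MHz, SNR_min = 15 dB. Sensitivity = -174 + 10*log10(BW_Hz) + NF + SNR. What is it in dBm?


10*log10(88000000.0) = 79.44
S = -174 + 79.44 + 7.8 + 15 = -71.8 dBm

-71.8 dBm


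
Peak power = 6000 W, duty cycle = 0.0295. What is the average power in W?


P_avg = 6000 * 0.0295 = 177.0 W

177.0 W


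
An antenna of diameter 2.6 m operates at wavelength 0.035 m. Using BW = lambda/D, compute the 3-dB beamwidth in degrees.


BW_rad = 0.035 / 2.6 = 0.013462
BW_deg = 0.77 degrees

0.77 degrees


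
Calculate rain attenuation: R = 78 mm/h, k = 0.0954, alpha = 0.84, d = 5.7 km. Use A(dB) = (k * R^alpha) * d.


gamma = 0.0954 * 78^0.84 = 3.706021 dB/km
A = 3.706021 * 5.7 = 21.12 dB

21.12 dB


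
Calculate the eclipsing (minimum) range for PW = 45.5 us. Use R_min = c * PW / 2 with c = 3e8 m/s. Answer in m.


R_min = 3e8 * 45.5e-6 / 2 = 6825.0 m

6825.0 m


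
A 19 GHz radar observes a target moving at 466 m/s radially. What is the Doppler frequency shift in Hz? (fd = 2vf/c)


fd = 2 * 466 * 19000000000.0 / 3e8 = 59026.7 Hz

59026.7 Hz


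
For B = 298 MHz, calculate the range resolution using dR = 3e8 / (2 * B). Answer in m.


dR = 3e8 / (2 * 298000000.0) = 0.5 m

0.5 m


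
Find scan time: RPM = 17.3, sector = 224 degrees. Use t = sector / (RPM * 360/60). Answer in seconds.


t = 224 / (17.3 * 360) * 60 = 2.16 s

2.16 s


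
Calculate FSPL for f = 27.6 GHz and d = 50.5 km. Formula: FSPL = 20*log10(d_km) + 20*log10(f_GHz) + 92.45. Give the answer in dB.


20*log10(50.5) = 34.07
20*log10(27.6) = 28.82
FSPL = 155.3 dB

155.3 dB


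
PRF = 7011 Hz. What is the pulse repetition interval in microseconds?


PRI = 1/7011 = 0.000142633 s = 142.6 us

142.6 us


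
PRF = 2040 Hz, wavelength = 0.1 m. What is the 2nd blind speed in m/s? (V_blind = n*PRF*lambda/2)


V_blind = 2 * 2040 * 0.1 / 2 = 204.0 m/s

204.0 m/s


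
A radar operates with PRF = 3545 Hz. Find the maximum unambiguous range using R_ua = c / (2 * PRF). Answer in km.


R_ua = 3e8 / (2 * 3545) = 42313.1 m = 42.3 km

42.3 km


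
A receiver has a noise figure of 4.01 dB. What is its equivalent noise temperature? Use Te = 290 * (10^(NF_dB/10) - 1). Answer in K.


NF_lin = 10^(4.01/10) = 2.517677
Te = 290 * (2.517677 - 1) = 440.1 K

440.1 K


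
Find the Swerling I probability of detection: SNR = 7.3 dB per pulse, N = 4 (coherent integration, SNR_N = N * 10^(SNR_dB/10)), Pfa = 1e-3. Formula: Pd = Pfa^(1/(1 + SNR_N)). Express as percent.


SNR_lin = 10^(7.3/10) = 5.37032
SNR_N = 4 * 5.37032 = 21.48128
1/(1 + SNR_N) = 1/22.48128 = 0.0444815
Pd = (1e-3)^0.0444815 = 0.73545
Pd = 73.5%

73.5%


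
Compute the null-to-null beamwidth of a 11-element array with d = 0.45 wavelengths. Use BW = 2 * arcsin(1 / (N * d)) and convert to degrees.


1/(N*d) = 1/(11*0.45) = 0.20202
BW = 2*arcsin(0.20202) = 23.3 degrees

23.3 degrees


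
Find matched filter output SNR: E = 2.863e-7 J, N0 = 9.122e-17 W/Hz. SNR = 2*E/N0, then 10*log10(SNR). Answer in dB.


SNR_lin = 2 * 2.863e-7 / 9.122e-17 = 6.277e9
SNR_dB = 10*log10(6.277e9) = 98.0 dB

98.0 dB


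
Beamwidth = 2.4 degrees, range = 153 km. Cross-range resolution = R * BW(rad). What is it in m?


BW_rad = 0.041887902
CR = 153000 * 0.041887902 = 6408.8 m

6408.8 m


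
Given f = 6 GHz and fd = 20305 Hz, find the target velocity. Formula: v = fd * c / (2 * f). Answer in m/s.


v = 20305 * 3e8 / (2 * 6000000000.0) = 507.6 m/s

507.6 m/s


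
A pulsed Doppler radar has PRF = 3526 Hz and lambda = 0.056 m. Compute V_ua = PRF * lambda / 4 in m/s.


V_ua = 3526 * 0.056 / 4 = 49.4 m/s

49.4 m/s


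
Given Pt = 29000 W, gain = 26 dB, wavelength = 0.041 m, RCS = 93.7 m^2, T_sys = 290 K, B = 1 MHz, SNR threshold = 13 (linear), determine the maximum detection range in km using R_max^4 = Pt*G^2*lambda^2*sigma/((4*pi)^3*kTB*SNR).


G_lin = 10^(26/10) = 398.107171
R^4 = 29000 * 398.107171^2 * 0.041^2 * 93.7 / ((4*pi)^3 * 1.38e-23 * 290 * 1000000.0 * 13)
R^4 = 7.01222e18 m^4
R_max = (7.01222e18)^(1/4) = 51459.3 m = 51.5 km

51.5 km


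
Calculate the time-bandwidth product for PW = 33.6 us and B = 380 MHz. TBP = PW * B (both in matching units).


TBP = 33.6 * 380 = 12768.0

12768.0


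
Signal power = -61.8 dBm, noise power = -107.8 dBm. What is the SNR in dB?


SNR = -61.8 - (-107.8) = 46.0 dB

46.0 dB


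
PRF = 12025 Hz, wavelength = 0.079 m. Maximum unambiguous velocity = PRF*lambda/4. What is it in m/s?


V_ua = 12025 * 0.079 / 4 = 237.5 m/s

237.5 m/s


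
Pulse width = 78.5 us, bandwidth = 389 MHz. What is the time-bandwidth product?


TBP = 78.5 * 389 = 30536.5

30536.5


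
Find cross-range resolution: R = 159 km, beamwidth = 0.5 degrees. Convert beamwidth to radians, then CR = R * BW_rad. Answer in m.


BW_rad = 0.008726646
CR = 159000 * 0.008726646 = 1387.5 m

1387.5 m


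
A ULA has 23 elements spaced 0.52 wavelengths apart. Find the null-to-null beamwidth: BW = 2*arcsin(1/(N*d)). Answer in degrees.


1/(N*d) = 1/(23*0.52) = 0.083612
BW = 2*arcsin(0.083612) = 9.6 degrees

9.6 degrees
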